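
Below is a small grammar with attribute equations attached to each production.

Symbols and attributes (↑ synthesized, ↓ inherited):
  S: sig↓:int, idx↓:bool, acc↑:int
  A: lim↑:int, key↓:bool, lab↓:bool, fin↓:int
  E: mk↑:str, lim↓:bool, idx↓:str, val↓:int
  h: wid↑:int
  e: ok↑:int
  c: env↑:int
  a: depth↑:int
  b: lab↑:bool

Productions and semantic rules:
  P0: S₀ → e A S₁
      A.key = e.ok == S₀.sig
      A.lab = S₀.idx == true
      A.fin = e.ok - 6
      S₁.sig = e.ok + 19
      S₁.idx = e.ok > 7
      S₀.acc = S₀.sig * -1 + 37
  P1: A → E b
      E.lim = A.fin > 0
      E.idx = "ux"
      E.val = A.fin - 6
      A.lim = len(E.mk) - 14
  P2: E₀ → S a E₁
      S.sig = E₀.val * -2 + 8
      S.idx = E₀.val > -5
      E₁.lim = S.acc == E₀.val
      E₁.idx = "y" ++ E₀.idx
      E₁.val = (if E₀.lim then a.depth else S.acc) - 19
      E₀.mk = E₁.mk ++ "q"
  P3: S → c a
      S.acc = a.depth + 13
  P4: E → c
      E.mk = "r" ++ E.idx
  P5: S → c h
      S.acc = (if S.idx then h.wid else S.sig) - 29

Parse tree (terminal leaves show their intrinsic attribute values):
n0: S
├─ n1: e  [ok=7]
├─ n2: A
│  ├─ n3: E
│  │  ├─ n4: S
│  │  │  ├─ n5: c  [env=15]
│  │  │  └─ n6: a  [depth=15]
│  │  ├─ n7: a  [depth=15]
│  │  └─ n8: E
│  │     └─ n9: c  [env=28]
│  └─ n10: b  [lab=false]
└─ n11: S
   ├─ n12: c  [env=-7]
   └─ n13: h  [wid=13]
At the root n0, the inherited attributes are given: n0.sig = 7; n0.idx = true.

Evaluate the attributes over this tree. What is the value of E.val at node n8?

-4

1. n0.sig = 7  [given at root]
2. n0.idx = true  [given at root]
3. n1.ok = 7  [terminal]
4. n2.key = true  [e.ok == S₀.sig]
5. n2.lab = true  [S₀.idx == true]
6. n2.fin = 1  [e.ok - 6]
7. n3.lim = true  [A.fin > 0]
8. n3.idx = "ux"  ["ux"]
9. n3.val = -5  [A.fin - 6]
10. n4.sig = 18  [E₀.val * -2 + 8]
11. n4.idx = false  [E₀.val > -5]
12. n5.env = 15  [terminal]
13. n6.depth = 15  [terminal]
14. n4.acc = 28  [a.depth + 13]
15. n7.depth = 15  [terminal]
16. n8.lim = false  [S.acc == E₀.val]
17. n8.idx = "yux"  ["y" ++ E₀.idx]
18. n8.val = -4  [(if E₀.lim then a.depth else S.acc) - 19]
19. n9.env = 28  [terminal]
20. n8.mk = "ryux"  ["r" ++ E.idx]
21. n3.mk = "ryuxq"  [E₁.mk ++ "q"]
22. n10.lab = false  [terminal]
23. n2.lim = -9  [len(E.mk) - 14]
24. n11.sig = 26  [e.ok + 19]
25. n11.idx = false  [e.ok > 7]
26. n12.env = -7  [terminal]
27. n13.wid = 13  [terminal]
28. n11.acc = -3  [(if S.idx then h.wid else S.sig) - 29]
29. n0.acc = 30  [S₀.sig * -1 + 37]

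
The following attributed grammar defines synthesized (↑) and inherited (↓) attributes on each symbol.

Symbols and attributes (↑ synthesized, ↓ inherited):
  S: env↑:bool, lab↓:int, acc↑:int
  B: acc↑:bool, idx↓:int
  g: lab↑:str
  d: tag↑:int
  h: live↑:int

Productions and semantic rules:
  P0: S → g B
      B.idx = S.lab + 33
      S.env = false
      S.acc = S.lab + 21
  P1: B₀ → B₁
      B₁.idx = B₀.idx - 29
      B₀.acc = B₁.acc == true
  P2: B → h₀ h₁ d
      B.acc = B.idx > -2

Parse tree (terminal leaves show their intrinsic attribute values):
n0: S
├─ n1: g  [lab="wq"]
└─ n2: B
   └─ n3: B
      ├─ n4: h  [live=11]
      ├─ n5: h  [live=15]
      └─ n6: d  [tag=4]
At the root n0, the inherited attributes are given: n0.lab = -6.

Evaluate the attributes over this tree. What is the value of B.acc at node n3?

1. n0.lab = -6  [given at root]
2. n1.lab = "wq"  [terminal]
3. n2.idx = 27  [S.lab + 33]
4. n3.idx = -2  [B₀.idx - 29]
5. n4.live = 11  [terminal]
6. n5.live = 15  [terminal]
7. n6.tag = 4  [terminal]
8. n3.acc = false  [B.idx > -2]
9. n2.acc = false  [B₁.acc == true]
10. n0.env = false  [false]
11. n0.acc = 15  [S.lab + 21]

false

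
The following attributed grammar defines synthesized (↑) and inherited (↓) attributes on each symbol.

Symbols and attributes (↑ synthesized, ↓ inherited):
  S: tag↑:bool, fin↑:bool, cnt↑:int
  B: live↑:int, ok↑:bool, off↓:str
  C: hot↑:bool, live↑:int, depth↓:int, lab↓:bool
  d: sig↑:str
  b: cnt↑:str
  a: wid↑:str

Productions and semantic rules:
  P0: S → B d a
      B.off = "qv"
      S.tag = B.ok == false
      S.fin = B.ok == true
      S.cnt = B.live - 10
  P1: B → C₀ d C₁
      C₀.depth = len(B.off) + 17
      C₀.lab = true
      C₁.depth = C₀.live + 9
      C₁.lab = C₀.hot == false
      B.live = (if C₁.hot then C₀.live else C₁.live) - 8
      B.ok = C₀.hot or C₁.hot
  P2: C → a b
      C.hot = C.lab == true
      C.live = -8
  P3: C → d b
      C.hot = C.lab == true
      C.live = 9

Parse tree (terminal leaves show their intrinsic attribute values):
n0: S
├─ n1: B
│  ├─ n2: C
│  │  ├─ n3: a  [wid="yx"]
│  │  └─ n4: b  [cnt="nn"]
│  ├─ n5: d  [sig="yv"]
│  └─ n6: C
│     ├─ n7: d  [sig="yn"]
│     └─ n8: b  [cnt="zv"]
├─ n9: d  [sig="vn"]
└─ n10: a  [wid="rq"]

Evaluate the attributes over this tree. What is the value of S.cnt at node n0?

-9

1. n1.off = "qv"  ["qv"]
2. n2.depth = 19  [len(B.off) + 17]
3. n2.lab = true  [true]
4. n3.wid = "yx"  [terminal]
5. n4.cnt = "nn"  [terminal]
6. n2.hot = true  [C.lab == true]
7. n2.live = -8  [-8]
8. n5.sig = "yv"  [terminal]
9. n6.depth = 1  [C₀.live + 9]
10. n6.lab = false  [C₀.hot == false]
11. n7.sig = "yn"  [terminal]
12. n8.cnt = "zv"  [terminal]
13. n6.hot = false  [C.lab == true]
14. n6.live = 9  [9]
15. n1.live = 1  [(if C₁.hot then C₀.live else C₁.live) - 8]
16. n1.ok = true  [C₀.hot or C₁.hot]
17. n9.sig = "vn"  [terminal]
18. n10.wid = "rq"  [terminal]
19. n0.tag = false  [B.ok == false]
20. n0.fin = true  [B.ok == true]
21. n0.cnt = -9  [B.live - 10]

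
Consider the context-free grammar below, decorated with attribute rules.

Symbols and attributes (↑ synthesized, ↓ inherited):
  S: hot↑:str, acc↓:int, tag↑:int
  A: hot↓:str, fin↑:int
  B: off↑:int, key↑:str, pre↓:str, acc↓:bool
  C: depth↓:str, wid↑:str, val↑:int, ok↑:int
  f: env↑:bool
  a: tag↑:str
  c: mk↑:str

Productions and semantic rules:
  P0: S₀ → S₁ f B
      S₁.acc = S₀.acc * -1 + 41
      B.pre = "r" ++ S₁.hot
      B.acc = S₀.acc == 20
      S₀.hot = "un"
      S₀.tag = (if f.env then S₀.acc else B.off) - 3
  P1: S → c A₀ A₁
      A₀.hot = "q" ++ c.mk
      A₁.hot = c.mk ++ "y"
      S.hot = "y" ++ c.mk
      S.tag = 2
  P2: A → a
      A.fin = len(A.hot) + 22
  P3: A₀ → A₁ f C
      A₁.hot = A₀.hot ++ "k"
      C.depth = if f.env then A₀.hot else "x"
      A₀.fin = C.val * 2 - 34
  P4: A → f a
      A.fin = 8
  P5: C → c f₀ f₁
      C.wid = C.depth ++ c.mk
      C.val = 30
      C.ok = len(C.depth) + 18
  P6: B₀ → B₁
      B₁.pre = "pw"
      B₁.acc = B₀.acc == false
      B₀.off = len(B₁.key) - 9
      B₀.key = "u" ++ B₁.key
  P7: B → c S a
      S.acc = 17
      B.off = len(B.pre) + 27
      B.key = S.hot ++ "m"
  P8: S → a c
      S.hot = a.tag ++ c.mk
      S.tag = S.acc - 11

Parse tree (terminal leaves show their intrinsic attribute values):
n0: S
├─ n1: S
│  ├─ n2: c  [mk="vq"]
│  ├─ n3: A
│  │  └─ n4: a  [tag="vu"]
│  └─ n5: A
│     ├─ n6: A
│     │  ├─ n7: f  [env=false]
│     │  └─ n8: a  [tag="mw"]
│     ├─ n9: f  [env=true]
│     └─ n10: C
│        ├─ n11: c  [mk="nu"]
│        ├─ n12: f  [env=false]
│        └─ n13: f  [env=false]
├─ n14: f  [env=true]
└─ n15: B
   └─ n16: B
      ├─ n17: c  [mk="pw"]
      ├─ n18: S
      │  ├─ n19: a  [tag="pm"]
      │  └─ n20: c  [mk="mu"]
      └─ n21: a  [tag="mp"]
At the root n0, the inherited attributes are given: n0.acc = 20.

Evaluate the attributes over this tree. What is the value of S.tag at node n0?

1. n0.acc = 20  [given at root]
2. n1.acc = 21  [S₀.acc * -1 + 41]
3. n2.mk = "vq"  [terminal]
4. n3.hot = "qvq"  ["q" ++ c.mk]
5. n4.tag = "vu"  [terminal]
6. n3.fin = 25  [len(A.hot) + 22]
7. n5.hot = "vqy"  [c.mk ++ "y"]
8. n6.hot = "vqyk"  [A₀.hot ++ "k"]
9. n7.env = false  [terminal]
10. n8.tag = "mw"  [terminal]
11. n6.fin = 8  [8]
12. n9.env = true  [terminal]
13. n10.depth = "vqy"  [if f.env then A₀.hot else "x"]
14. n11.mk = "nu"  [terminal]
15. n12.env = false  [terminal]
16. n13.env = false  [terminal]
17. n10.wid = "vqynu"  [C.depth ++ c.mk]
18. n10.val = 30  [30]
19. n10.ok = 21  [len(C.depth) + 18]
20. n5.fin = 26  [C.val * 2 - 34]
21. n1.hot = "yvq"  ["y" ++ c.mk]
22. n1.tag = 2  [2]
23. n14.env = true  [terminal]
24. n15.pre = "ryvq"  ["r" ++ S₁.hot]
25. n15.acc = true  [S₀.acc == 20]
26. n16.pre = "pw"  ["pw"]
27. n16.acc = false  [B₀.acc == false]
28. n17.mk = "pw"  [terminal]
29. n18.acc = 17  [17]
30. n19.tag = "pm"  [terminal]
31. n20.mk = "mu"  [terminal]
32. n18.hot = "pmmu"  [a.tag ++ c.mk]
33. n18.tag = 6  [S.acc - 11]
34. n21.tag = "mp"  [terminal]
35. n16.off = 29  [len(B.pre) + 27]
36. n16.key = "pmmum"  [S.hot ++ "m"]
37. n15.off = -4  [len(B₁.key) - 9]
38. n15.key = "upmmum"  ["u" ++ B₁.key]
39. n0.hot = "un"  ["un"]
40. n0.tag = 17  [(if f.env then S₀.acc else B.off) - 3]

17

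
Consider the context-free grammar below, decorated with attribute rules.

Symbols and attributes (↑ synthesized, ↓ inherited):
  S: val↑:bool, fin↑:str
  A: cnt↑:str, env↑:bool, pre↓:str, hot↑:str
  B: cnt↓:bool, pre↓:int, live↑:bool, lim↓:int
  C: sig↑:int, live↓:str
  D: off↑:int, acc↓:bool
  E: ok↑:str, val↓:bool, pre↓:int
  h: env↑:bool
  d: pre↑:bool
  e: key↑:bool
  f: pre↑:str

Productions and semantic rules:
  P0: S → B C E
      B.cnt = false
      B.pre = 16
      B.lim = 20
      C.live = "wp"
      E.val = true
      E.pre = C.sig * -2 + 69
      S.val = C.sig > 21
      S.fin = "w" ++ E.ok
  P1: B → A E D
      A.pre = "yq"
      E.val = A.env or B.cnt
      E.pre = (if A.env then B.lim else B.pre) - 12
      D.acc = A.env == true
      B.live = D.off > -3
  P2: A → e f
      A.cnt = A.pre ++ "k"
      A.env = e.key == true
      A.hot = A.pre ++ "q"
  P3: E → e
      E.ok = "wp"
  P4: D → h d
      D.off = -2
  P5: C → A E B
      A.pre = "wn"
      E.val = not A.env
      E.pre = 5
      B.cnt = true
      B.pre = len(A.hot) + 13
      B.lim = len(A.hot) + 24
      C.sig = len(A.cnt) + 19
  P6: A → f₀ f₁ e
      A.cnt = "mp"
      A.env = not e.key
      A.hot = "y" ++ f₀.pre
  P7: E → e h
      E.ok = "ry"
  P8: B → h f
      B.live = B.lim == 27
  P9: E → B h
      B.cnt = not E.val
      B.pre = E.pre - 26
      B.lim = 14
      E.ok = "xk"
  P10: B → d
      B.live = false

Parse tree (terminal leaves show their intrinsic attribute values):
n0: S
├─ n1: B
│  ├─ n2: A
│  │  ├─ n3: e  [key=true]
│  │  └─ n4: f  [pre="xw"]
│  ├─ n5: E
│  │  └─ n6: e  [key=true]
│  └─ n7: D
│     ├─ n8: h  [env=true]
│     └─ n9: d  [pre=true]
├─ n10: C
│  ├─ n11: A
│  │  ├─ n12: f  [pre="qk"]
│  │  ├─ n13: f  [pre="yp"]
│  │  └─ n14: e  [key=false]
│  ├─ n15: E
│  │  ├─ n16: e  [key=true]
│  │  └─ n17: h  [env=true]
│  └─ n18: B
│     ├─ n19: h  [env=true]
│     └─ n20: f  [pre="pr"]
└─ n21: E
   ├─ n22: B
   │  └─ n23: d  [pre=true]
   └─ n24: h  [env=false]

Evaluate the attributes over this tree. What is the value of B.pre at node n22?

1

1. n1.cnt = false  [false]
2. n1.pre = 16  [16]
3. n1.lim = 20  [20]
4. n2.pre = "yq"  ["yq"]
5. n3.key = true  [terminal]
6. n4.pre = "xw"  [terminal]
7. n2.cnt = "yqk"  [A.pre ++ "k"]
8. n2.env = true  [e.key == true]
9. n2.hot = "yqq"  [A.pre ++ "q"]
10. n5.val = true  [A.env or B.cnt]
11. n5.pre = 8  [(if A.env then B.lim else B.pre) - 12]
12. n6.key = true  [terminal]
13. n5.ok = "wp"  ["wp"]
14. n7.acc = true  [A.env == true]
15. n8.env = true  [terminal]
16. n9.pre = true  [terminal]
17. n7.off = -2  [-2]
18. n1.live = true  [D.off > -3]
19. n10.live = "wp"  ["wp"]
20. n11.pre = "wn"  ["wn"]
21. n12.pre = "qk"  [terminal]
22. n13.pre = "yp"  [terminal]
23. n14.key = false  [terminal]
24. n11.cnt = "mp"  ["mp"]
25. n11.env = true  [not e.key]
26. n11.hot = "yqk"  ["y" ++ f₀.pre]
27. n15.val = false  [not A.env]
28. n15.pre = 5  [5]
29. n16.key = true  [terminal]
30. n17.env = true  [terminal]
31. n15.ok = "ry"  ["ry"]
32. n18.cnt = true  [true]
33. n18.pre = 16  [len(A.hot) + 13]
34. n18.lim = 27  [len(A.hot) + 24]
35. n19.env = true  [terminal]
36. n20.pre = "pr"  [terminal]
37. n18.live = true  [B.lim == 27]
38. n10.sig = 21  [len(A.cnt) + 19]
39. n21.val = true  [true]
40. n21.pre = 27  [C.sig * -2 + 69]
41. n22.cnt = false  [not E.val]
42. n22.pre = 1  [E.pre - 26]
43. n22.lim = 14  [14]
44. n23.pre = true  [terminal]
45. n22.live = false  [false]
46. n24.env = false  [terminal]
47. n21.ok = "xk"  ["xk"]
48. n0.val = false  [C.sig > 21]
49. n0.fin = "wxk"  ["w" ++ E.ok]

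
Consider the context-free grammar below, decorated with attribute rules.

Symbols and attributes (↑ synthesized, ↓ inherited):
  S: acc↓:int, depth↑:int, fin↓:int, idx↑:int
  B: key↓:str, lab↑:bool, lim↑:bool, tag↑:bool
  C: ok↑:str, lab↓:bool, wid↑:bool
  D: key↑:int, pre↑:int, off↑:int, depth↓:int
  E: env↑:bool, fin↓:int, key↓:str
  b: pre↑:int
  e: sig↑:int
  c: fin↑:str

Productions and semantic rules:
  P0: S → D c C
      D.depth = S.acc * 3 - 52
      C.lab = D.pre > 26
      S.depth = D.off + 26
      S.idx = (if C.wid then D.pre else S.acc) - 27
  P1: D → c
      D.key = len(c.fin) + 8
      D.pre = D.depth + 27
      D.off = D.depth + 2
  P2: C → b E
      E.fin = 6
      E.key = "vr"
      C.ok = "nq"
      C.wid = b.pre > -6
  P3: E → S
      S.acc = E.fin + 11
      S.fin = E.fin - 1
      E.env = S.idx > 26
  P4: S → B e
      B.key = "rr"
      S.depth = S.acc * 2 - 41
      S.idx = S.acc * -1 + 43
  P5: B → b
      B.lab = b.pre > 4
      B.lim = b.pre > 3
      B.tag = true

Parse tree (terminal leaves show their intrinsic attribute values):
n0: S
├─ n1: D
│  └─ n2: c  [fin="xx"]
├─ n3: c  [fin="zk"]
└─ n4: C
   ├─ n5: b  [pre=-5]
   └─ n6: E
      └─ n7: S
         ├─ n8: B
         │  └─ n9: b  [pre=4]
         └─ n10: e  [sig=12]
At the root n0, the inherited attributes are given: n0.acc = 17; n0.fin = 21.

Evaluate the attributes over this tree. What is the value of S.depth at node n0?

1. n0.acc = 17  [given at root]
2. n0.fin = 21  [given at root]
3. n1.depth = -1  [S.acc * 3 - 52]
4. n2.fin = "xx"  [terminal]
5. n1.key = 10  [len(c.fin) + 8]
6. n1.pre = 26  [D.depth + 27]
7. n1.off = 1  [D.depth + 2]
8. n3.fin = "zk"  [terminal]
9. n4.lab = false  [D.pre > 26]
10. n5.pre = -5  [terminal]
11. n6.fin = 6  [6]
12. n6.key = "vr"  ["vr"]
13. n7.acc = 17  [E.fin + 11]
14. n7.fin = 5  [E.fin - 1]
15. n8.key = "rr"  ["rr"]
16. n9.pre = 4  [terminal]
17. n8.lab = false  [b.pre > 4]
18. n8.lim = true  [b.pre > 3]
19. n8.tag = true  [true]
20. n10.sig = 12  [terminal]
21. n7.depth = -7  [S.acc * 2 - 41]
22. n7.idx = 26  [S.acc * -1 + 43]
23. n6.env = false  [S.idx > 26]
24. n4.ok = "nq"  ["nq"]
25. n4.wid = true  [b.pre > -6]
26. n0.depth = 27  [D.off + 26]
27. n0.idx = -1  [(if C.wid then D.pre else S.acc) - 27]

27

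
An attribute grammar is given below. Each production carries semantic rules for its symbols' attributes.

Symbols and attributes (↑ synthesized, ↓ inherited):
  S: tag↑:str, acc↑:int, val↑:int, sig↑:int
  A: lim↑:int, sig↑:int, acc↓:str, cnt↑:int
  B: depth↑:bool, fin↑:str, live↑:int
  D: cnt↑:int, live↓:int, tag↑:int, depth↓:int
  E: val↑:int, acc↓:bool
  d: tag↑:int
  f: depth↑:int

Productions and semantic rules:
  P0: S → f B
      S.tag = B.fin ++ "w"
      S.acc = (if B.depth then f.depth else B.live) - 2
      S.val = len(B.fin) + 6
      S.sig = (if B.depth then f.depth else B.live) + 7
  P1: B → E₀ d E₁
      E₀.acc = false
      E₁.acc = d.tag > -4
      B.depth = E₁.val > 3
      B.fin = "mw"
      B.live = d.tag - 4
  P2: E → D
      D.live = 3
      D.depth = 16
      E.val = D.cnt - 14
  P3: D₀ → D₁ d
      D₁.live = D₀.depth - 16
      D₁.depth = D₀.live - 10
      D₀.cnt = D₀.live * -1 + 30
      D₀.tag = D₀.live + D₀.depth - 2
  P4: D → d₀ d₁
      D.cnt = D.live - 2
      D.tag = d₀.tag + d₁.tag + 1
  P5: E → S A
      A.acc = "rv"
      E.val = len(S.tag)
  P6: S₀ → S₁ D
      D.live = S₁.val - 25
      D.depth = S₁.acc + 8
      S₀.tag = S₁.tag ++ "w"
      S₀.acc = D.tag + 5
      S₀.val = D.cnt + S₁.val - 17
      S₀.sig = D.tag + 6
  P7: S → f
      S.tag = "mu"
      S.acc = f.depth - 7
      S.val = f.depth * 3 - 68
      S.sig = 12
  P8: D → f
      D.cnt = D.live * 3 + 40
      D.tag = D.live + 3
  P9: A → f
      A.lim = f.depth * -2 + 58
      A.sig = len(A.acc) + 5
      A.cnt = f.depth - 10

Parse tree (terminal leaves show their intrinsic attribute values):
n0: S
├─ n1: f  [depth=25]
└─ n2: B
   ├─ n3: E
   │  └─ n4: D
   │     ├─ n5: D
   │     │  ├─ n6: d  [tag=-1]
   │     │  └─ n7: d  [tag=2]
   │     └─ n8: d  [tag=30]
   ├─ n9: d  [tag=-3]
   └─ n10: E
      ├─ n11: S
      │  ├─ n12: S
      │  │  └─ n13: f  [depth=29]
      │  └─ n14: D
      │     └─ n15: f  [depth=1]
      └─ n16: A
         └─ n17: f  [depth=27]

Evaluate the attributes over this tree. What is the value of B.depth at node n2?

false

1. n1.depth = 25  [terminal]
2. n3.acc = false  [false]
3. n4.live = 3  [3]
4. n4.depth = 16  [16]
5. n5.live = 0  [D₀.depth - 16]
6. n5.depth = -7  [D₀.live - 10]
7. n6.tag = -1  [terminal]
8. n7.tag = 2  [terminal]
9. n5.cnt = -2  [D.live - 2]
10. n5.tag = 2  [d₀.tag + d₁.tag + 1]
11. n8.tag = 30  [terminal]
12. n4.cnt = 27  [D₀.live * -1 + 30]
13. n4.tag = 17  [D₀.live + D₀.depth - 2]
14. n3.val = 13  [D.cnt - 14]
15. n9.tag = -3  [terminal]
16. n10.acc = true  [d.tag > -4]
17. n13.depth = 29  [terminal]
18. n12.tag = "mu"  ["mu"]
19. n12.acc = 22  [f.depth - 7]
20. n12.val = 19  [f.depth * 3 - 68]
21. n12.sig = 12  [12]
22. n14.live = -6  [S₁.val - 25]
23. n14.depth = 30  [S₁.acc + 8]
24. n15.depth = 1  [terminal]
25. n14.cnt = 22  [D.live * 3 + 40]
26. n14.tag = -3  [D.live + 3]
27. n11.tag = "muw"  [S₁.tag ++ "w"]
28. n11.acc = 2  [D.tag + 5]
29. n11.val = 24  [D.cnt + S₁.val - 17]
30. n11.sig = 3  [D.tag + 6]
31. n16.acc = "rv"  ["rv"]
32. n17.depth = 27  [terminal]
33. n16.lim = 4  [f.depth * -2 + 58]
34. n16.sig = 7  [len(A.acc) + 5]
35. n16.cnt = 17  [f.depth - 10]
36. n10.val = 3  [len(S.tag)]
37. n2.depth = false  [E₁.val > 3]
38. n2.fin = "mw"  ["mw"]
39. n2.live = -7  [d.tag - 4]
40. n0.tag = "mww"  [B.fin ++ "w"]
41. n0.acc = -9  [(if B.depth then f.depth else B.live) - 2]
42. n0.val = 8  [len(B.fin) + 6]
43. n0.sig = 0  [(if B.depth then f.depth else B.live) + 7]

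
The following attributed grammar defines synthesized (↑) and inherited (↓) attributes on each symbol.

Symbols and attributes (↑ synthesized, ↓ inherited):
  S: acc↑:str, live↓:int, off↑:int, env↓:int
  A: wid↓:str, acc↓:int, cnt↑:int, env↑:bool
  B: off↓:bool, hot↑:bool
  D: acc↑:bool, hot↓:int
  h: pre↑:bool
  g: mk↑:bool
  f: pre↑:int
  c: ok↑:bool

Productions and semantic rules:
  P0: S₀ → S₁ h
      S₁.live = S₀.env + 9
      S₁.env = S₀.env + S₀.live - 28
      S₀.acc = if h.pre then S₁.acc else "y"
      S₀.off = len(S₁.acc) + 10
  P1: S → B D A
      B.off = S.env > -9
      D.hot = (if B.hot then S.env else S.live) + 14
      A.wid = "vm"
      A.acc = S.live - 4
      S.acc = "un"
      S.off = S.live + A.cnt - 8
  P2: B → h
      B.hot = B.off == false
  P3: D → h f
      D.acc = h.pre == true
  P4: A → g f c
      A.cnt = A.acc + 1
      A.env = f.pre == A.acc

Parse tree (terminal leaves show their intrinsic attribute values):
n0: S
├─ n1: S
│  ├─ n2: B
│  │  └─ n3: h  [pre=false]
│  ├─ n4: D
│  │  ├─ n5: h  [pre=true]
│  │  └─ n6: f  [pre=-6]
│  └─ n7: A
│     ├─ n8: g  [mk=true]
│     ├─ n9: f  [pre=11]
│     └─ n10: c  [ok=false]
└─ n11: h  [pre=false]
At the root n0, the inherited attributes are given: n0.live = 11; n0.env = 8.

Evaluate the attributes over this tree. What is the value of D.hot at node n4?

5

1. n0.live = 11  [given at root]
2. n0.env = 8  [given at root]
3. n1.live = 17  [S₀.env + 9]
4. n1.env = -9  [S₀.env + S₀.live - 28]
5. n2.off = false  [S.env > -9]
6. n3.pre = false  [terminal]
7. n2.hot = true  [B.off == false]
8. n4.hot = 5  [(if B.hot then S.env else S.live) + 14]
9. n5.pre = true  [terminal]
10. n6.pre = -6  [terminal]
11. n4.acc = true  [h.pre == true]
12. n7.wid = "vm"  ["vm"]
13. n7.acc = 13  [S.live - 4]
14. n8.mk = true  [terminal]
15. n9.pre = 11  [terminal]
16. n10.ok = false  [terminal]
17. n7.cnt = 14  [A.acc + 1]
18. n7.env = false  [f.pre == A.acc]
19. n1.acc = "un"  ["un"]
20. n1.off = 23  [S.live + A.cnt - 8]
21. n11.pre = false  [terminal]
22. n0.acc = "y"  [if h.pre then S₁.acc else "y"]
23. n0.off = 12  [len(S₁.acc) + 10]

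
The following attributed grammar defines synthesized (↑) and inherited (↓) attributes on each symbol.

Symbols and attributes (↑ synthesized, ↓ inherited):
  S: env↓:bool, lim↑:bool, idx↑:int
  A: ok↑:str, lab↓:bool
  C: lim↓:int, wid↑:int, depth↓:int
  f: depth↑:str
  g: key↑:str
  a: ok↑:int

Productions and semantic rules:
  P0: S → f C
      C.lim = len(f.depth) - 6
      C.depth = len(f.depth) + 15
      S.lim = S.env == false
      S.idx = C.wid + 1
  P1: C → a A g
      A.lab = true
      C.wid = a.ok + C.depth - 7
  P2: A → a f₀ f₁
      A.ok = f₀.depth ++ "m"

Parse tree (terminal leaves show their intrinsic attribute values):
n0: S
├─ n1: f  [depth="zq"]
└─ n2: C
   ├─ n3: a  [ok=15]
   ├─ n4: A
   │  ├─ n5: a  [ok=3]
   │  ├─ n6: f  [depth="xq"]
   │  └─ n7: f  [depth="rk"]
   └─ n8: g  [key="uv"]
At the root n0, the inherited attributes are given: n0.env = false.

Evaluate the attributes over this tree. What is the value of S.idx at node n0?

26

1. n0.env = false  [given at root]
2. n1.depth = "zq"  [terminal]
3. n2.lim = -4  [len(f.depth) - 6]
4. n2.depth = 17  [len(f.depth) + 15]
5. n3.ok = 15  [terminal]
6. n4.lab = true  [true]
7. n5.ok = 3  [terminal]
8. n6.depth = "xq"  [terminal]
9. n7.depth = "rk"  [terminal]
10. n4.ok = "xqm"  [f₀.depth ++ "m"]
11. n8.key = "uv"  [terminal]
12. n2.wid = 25  [a.ok + C.depth - 7]
13. n0.lim = true  [S.env == false]
14. n0.idx = 26  [C.wid + 1]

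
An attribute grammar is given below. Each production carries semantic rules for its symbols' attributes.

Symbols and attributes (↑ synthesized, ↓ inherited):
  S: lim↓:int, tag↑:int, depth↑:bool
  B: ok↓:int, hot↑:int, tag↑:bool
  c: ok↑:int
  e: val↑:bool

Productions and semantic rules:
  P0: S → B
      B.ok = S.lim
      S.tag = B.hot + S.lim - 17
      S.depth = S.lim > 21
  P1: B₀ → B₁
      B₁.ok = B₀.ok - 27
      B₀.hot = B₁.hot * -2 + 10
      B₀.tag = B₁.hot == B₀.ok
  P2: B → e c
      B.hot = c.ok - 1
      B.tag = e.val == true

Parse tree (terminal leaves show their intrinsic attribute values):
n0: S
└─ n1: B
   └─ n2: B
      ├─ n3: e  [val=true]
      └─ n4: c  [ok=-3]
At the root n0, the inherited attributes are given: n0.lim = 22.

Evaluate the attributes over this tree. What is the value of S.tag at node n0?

1. n0.lim = 22  [given at root]
2. n1.ok = 22  [S.lim]
3. n2.ok = -5  [B₀.ok - 27]
4. n3.val = true  [terminal]
5. n4.ok = -3  [terminal]
6. n2.hot = -4  [c.ok - 1]
7. n2.tag = true  [e.val == true]
8. n1.hot = 18  [B₁.hot * -2 + 10]
9. n1.tag = false  [B₁.hot == B₀.ok]
10. n0.tag = 23  [B.hot + S.lim - 17]
11. n0.depth = true  [S.lim > 21]

23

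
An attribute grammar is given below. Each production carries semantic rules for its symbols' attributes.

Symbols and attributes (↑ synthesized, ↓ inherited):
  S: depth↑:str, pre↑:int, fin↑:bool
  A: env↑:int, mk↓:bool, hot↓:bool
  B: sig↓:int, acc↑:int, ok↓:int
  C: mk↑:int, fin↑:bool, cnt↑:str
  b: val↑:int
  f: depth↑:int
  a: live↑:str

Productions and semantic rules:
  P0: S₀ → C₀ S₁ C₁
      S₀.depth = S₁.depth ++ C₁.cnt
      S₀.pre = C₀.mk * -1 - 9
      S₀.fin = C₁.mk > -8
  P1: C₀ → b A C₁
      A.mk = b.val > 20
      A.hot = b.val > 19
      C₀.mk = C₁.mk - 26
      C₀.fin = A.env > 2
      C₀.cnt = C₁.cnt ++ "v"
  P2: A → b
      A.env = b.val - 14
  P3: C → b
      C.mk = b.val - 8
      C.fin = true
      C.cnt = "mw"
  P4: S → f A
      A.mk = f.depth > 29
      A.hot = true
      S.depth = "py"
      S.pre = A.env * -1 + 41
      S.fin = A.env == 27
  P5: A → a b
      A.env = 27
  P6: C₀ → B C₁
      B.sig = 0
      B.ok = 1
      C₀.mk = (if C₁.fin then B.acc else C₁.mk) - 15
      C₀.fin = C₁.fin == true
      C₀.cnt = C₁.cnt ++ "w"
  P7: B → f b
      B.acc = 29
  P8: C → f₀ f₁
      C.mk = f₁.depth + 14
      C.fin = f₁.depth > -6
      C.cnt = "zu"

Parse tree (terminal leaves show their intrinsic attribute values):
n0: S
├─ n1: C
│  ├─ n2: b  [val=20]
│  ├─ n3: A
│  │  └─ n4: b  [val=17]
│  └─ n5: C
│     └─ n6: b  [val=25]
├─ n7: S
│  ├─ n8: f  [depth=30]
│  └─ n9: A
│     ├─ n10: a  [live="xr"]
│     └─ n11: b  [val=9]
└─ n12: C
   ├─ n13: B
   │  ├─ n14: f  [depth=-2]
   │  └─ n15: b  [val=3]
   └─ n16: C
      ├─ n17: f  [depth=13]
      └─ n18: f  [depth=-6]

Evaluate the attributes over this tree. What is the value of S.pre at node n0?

1. n2.val = 20  [terminal]
2. n3.mk = false  [b.val > 20]
3. n3.hot = true  [b.val > 19]
4. n4.val = 17  [terminal]
5. n3.env = 3  [b.val - 14]
6. n6.val = 25  [terminal]
7. n5.mk = 17  [b.val - 8]
8. n5.fin = true  [true]
9. n5.cnt = "mw"  ["mw"]
10. n1.mk = -9  [C₁.mk - 26]
11. n1.fin = true  [A.env > 2]
12. n1.cnt = "mwv"  [C₁.cnt ++ "v"]
13. n8.depth = 30  [terminal]
14. n9.mk = true  [f.depth > 29]
15. n9.hot = true  [true]
16. n10.live = "xr"  [terminal]
17. n11.val = 9  [terminal]
18. n9.env = 27  [27]
19. n7.depth = "py"  ["py"]
20. n7.pre = 14  [A.env * -1 + 41]
21. n7.fin = true  [A.env == 27]
22. n13.sig = 0  [0]
23. n13.ok = 1  [1]
24. n14.depth = -2  [terminal]
25. n15.val = 3  [terminal]
26. n13.acc = 29  [29]
27. n17.depth = 13  [terminal]
28. n18.depth = -6  [terminal]
29. n16.mk = 8  [f₁.depth + 14]
30. n16.fin = false  [f₁.depth > -6]
31. n16.cnt = "zu"  ["zu"]
32. n12.mk = -7  [(if C₁.fin then B.acc else C₁.mk) - 15]
33. n12.fin = false  [C₁.fin == true]
34. n12.cnt = "zuw"  [C₁.cnt ++ "w"]
35. n0.depth = "pyzuw"  [S₁.depth ++ C₁.cnt]
36. n0.pre = 0  [C₀.mk * -1 - 9]
37. n0.fin = true  [C₁.mk > -8]

0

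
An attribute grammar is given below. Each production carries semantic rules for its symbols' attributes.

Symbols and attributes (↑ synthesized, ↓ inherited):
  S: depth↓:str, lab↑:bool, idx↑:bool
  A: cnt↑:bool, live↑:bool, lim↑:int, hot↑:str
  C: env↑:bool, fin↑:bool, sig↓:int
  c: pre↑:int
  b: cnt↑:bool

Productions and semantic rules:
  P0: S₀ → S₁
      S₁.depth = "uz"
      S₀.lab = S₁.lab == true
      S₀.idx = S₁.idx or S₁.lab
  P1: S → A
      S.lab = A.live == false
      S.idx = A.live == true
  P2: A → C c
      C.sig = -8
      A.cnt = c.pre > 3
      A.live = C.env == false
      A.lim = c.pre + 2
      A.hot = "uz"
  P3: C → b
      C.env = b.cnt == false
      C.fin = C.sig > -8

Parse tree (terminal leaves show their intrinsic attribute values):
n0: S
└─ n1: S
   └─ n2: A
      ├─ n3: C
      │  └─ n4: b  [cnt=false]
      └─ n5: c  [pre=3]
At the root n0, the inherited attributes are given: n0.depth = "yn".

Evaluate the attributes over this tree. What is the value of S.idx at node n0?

1. n0.depth = "yn"  [given at root]
2. n1.depth = "uz"  ["uz"]
3. n3.sig = -8  [-8]
4. n4.cnt = false  [terminal]
5. n3.env = true  [b.cnt == false]
6. n3.fin = false  [C.sig > -8]
7. n5.pre = 3  [terminal]
8. n2.cnt = false  [c.pre > 3]
9. n2.live = false  [C.env == false]
10. n2.lim = 5  [c.pre + 2]
11. n2.hot = "uz"  ["uz"]
12. n1.lab = true  [A.live == false]
13. n1.idx = false  [A.live == true]
14. n0.lab = true  [S₁.lab == true]
15. n0.idx = true  [S₁.idx or S₁.lab]

true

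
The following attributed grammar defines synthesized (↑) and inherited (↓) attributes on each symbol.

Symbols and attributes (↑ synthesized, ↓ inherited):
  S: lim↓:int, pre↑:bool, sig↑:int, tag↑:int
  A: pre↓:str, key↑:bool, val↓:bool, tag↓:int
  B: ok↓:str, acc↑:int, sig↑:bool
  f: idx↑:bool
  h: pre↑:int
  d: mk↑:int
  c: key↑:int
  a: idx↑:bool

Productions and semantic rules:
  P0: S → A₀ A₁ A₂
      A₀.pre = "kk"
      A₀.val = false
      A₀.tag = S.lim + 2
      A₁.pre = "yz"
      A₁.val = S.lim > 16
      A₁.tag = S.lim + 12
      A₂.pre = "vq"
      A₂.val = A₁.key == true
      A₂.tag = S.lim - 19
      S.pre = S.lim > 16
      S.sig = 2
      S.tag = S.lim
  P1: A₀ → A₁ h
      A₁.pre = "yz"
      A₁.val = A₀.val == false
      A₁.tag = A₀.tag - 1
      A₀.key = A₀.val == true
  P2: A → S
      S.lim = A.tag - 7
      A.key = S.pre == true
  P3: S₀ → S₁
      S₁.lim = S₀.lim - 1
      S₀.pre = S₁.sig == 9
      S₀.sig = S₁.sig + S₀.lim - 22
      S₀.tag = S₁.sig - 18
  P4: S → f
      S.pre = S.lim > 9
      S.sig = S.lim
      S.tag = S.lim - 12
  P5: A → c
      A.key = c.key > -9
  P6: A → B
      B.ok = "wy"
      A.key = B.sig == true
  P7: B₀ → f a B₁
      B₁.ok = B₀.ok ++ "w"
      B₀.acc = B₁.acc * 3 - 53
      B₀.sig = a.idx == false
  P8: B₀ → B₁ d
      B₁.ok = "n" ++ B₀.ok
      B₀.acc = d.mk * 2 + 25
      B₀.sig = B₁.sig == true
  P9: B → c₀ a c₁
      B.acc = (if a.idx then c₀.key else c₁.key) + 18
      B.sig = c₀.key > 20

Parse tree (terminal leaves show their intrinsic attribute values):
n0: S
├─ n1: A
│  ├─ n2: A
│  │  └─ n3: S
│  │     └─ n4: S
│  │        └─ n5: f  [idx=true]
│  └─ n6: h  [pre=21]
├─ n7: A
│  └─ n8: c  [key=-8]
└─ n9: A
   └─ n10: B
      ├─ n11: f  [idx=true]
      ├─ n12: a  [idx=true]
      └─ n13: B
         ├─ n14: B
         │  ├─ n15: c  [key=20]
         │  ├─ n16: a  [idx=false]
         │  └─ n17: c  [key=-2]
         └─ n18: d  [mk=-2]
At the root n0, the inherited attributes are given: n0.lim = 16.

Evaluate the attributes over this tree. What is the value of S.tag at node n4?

1. n0.lim = 16  [given at root]
2. n1.pre = "kk"  ["kk"]
3. n1.val = false  [false]
4. n1.tag = 18  [S.lim + 2]
5. n2.pre = "yz"  ["yz"]
6. n2.val = true  [A₀.val == false]
7. n2.tag = 17  [A₀.tag - 1]
8. n3.lim = 10  [A.tag - 7]
9. n4.lim = 9  [S₀.lim - 1]
10. n5.idx = true  [terminal]
11. n4.pre = false  [S.lim > 9]
12. n4.sig = 9  [S.lim]
13. n4.tag = -3  [S.lim - 12]
14. n3.pre = true  [S₁.sig == 9]
15. n3.sig = -3  [S₁.sig + S₀.lim - 22]
16. n3.tag = -9  [S₁.sig - 18]
17. n2.key = true  [S.pre == true]
18. n6.pre = 21  [terminal]
19. n1.key = false  [A₀.val == true]
20. n7.pre = "yz"  ["yz"]
21. n7.val = false  [S.lim > 16]
22. n7.tag = 28  [S.lim + 12]
23. n8.key = -8  [terminal]
24. n7.key = true  [c.key > -9]
25. n9.pre = "vq"  ["vq"]
26. n9.val = true  [A₁.key == true]
27. n9.tag = -3  [S.lim - 19]
28. n10.ok = "wy"  ["wy"]
29. n11.idx = true  [terminal]
30. n12.idx = true  [terminal]
31. n13.ok = "wyw"  [B₀.ok ++ "w"]
32. n14.ok = "nwyw"  ["n" ++ B₀.ok]
33. n15.key = 20  [terminal]
34. n16.idx = false  [terminal]
35. n17.key = -2  [terminal]
36. n14.acc = 16  [(if a.idx then c₀.key else c₁.key) + 18]
37. n14.sig = false  [c₀.key > 20]
38. n18.mk = -2  [terminal]
39. n13.acc = 21  [d.mk * 2 + 25]
40. n13.sig = false  [B₁.sig == true]
41. n10.acc = 10  [B₁.acc * 3 - 53]
42. n10.sig = false  [a.idx == false]
43. n9.key = false  [B.sig == true]
44. n0.pre = false  [S.lim > 16]
45. n0.sig = 2  [2]
46. n0.tag = 16  [S.lim]

-3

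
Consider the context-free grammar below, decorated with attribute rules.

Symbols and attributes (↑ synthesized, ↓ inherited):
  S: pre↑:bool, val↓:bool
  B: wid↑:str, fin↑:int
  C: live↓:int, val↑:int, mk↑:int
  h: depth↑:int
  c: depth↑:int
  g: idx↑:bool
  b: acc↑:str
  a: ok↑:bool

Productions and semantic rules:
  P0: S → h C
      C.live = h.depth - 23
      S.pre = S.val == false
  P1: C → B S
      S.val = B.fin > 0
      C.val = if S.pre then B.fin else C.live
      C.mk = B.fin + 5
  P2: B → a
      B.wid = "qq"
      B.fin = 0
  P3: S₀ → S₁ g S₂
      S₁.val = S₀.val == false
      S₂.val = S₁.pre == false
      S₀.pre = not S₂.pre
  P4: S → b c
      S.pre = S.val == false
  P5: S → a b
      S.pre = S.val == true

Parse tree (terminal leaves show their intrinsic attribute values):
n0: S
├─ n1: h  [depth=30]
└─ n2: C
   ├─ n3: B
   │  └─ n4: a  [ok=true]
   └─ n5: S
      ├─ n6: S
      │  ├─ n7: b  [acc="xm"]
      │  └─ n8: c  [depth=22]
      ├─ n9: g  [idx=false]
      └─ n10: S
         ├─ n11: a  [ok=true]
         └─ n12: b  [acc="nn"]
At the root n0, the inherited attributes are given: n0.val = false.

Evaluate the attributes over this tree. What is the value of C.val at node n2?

1. n0.val = false  [given at root]
2. n1.depth = 30  [terminal]
3. n2.live = 7  [h.depth - 23]
4. n4.ok = true  [terminal]
5. n3.wid = "qq"  ["qq"]
6. n3.fin = 0  [0]
7. n5.val = false  [B.fin > 0]
8. n6.val = true  [S₀.val == false]
9. n7.acc = "xm"  [terminal]
10. n8.depth = 22  [terminal]
11. n6.pre = false  [S.val == false]
12. n9.idx = false  [terminal]
13. n10.val = true  [S₁.pre == false]
14. n11.ok = true  [terminal]
15. n12.acc = "nn"  [terminal]
16. n10.pre = true  [S.val == true]
17. n5.pre = false  [not S₂.pre]
18. n2.val = 7  [if S.pre then B.fin else C.live]
19. n2.mk = 5  [B.fin + 5]
20. n0.pre = true  [S.val == false]

7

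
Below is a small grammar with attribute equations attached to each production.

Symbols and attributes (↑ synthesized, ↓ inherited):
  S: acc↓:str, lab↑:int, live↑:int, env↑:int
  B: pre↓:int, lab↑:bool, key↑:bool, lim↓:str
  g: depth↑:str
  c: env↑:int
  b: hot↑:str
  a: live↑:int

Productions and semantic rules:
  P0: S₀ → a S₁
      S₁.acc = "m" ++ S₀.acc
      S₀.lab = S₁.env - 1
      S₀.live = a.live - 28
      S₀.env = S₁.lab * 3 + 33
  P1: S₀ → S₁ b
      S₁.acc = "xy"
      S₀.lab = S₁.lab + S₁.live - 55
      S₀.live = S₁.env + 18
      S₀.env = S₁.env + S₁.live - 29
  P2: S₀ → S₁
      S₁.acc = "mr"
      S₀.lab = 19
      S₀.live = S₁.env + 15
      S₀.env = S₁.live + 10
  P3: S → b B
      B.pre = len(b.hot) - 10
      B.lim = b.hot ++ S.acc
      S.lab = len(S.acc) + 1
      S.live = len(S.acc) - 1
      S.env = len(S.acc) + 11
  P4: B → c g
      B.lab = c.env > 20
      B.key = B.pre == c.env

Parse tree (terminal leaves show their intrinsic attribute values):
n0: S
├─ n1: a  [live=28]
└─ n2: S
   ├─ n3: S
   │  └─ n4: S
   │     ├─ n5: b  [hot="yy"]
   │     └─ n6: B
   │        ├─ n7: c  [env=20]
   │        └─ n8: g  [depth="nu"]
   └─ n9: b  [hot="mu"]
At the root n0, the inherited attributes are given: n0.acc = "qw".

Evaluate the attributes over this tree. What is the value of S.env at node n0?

1. n0.acc = "qw"  [given at root]
2. n1.live = 28  [terminal]
3. n2.acc = "mqw"  ["m" ++ S₀.acc]
4. n3.acc = "xy"  ["xy"]
5. n4.acc = "mr"  ["mr"]
6. n5.hot = "yy"  [terminal]
7. n6.pre = -8  [len(b.hot) - 10]
8. n6.lim = "yymr"  [b.hot ++ S.acc]
9. n7.env = 20  [terminal]
10. n8.depth = "nu"  [terminal]
11. n6.lab = false  [c.env > 20]
12. n6.key = false  [B.pre == c.env]
13. n4.lab = 3  [len(S.acc) + 1]
14. n4.live = 1  [len(S.acc) - 1]
15. n4.env = 13  [len(S.acc) + 11]
16. n3.lab = 19  [19]
17. n3.live = 28  [S₁.env + 15]
18. n3.env = 11  [S₁.live + 10]
19. n9.hot = "mu"  [terminal]
20. n2.lab = -8  [S₁.lab + S₁.live - 55]
21. n2.live = 29  [S₁.env + 18]
22. n2.env = 10  [S₁.env + S₁.live - 29]
23. n0.lab = 9  [S₁.env - 1]
24. n0.live = 0  [a.live - 28]
25. n0.env = 9  [S₁.lab * 3 + 33]

9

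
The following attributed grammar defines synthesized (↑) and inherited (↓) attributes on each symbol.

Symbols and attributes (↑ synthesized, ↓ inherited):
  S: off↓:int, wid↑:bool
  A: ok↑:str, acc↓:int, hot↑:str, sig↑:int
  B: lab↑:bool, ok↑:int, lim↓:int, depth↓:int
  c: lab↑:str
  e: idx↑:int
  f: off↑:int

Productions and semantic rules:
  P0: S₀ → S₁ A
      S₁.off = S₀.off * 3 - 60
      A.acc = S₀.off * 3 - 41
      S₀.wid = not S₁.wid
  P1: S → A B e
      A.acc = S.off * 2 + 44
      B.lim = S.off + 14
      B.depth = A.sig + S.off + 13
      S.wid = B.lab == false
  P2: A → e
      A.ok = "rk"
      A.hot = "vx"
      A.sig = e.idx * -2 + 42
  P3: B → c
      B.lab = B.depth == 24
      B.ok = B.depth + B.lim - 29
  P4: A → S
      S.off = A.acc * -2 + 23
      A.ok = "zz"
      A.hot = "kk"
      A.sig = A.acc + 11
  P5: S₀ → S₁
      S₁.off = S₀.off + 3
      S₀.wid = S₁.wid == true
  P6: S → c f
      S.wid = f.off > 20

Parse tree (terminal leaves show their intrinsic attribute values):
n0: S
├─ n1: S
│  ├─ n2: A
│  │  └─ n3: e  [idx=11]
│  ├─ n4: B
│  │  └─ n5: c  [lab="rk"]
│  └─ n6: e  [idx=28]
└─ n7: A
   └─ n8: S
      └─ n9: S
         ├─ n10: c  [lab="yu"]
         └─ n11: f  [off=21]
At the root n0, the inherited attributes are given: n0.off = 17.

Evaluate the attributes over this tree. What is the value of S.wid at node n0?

1. n0.off = 17  [given at root]
2. n1.off = -9  [S₀.off * 3 - 60]
3. n2.acc = 26  [S.off * 2 + 44]
4. n3.idx = 11  [terminal]
5. n2.ok = "rk"  ["rk"]
6. n2.hot = "vx"  ["vx"]
7. n2.sig = 20  [e.idx * -2 + 42]
8. n4.lim = 5  [S.off + 14]
9. n4.depth = 24  [A.sig + S.off + 13]
10. n5.lab = "rk"  [terminal]
11. n4.lab = true  [B.depth == 24]
12. n4.ok = 0  [B.depth + B.lim - 29]
13. n6.idx = 28  [terminal]
14. n1.wid = false  [B.lab == false]
15. n7.acc = 10  [S₀.off * 3 - 41]
16. n8.off = 3  [A.acc * -2 + 23]
17. n9.off = 6  [S₀.off + 3]
18. n10.lab = "yu"  [terminal]
19. n11.off = 21  [terminal]
20. n9.wid = true  [f.off > 20]
21. n8.wid = true  [S₁.wid == true]
22. n7.ok = "zz"  ["zz"]
23. n7.hot = "kk"  ["kk"]
24. n7.sig = 21  [A.acc + 11]
25. n0.wid = true  [not S₁.wid]

true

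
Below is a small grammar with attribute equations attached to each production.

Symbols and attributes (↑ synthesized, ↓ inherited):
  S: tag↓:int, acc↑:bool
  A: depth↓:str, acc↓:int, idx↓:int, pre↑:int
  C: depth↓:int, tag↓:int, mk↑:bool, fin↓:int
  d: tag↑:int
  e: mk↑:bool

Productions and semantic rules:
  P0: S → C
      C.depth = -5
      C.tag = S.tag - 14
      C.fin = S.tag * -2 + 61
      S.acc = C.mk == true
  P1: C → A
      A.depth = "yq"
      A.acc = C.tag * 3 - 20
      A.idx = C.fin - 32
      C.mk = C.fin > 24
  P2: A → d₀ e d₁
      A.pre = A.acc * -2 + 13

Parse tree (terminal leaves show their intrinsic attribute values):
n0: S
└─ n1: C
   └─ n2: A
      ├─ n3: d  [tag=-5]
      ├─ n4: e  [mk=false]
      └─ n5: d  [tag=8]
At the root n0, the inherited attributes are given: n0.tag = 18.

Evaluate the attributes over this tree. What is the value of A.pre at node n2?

1. n0.tag = 18  [given at root]
2. n1.depth = -5  [-5]
3. n1.tag = 4  [S.tag - 14]
4. n1.fin = 25  [S.tag * -2 + 61]
5. n2.depth = "yq"  ["yq"]
6. n2.acc = -8  [C.tag * 3 - 20]
7. n2.idx = -7  [C.fin - 32]
8. n3.tag = -5  [terminal]
9. n4.mk = false  [terminal]
10. n5.tag = 8  [terminal]
11. n2.pre = 29  [A.acc * -2 + 13]
12. n1.mk = true  [C.fin > 24]
13. n0.acc = true  [C.mk == true]

29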